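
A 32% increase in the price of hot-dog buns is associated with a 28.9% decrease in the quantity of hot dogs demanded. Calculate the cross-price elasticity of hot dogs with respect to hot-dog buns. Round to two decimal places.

ε = (%ΔQ of hot dogs) / (%ΔP of hot-dog buns) = (-28.9%) / (32%) ≈ -0.90.
Negative cross-price elasticity: complements.

-0.90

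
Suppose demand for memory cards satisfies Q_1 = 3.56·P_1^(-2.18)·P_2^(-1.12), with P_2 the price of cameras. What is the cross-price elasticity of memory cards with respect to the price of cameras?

In a log-linear (constant-elasticity) demand function, the coefficient on the exponent of P_2 is the cross-price elasticity.
ε = -1.12. Negative, so memory cards and cameras are complements.

-1.12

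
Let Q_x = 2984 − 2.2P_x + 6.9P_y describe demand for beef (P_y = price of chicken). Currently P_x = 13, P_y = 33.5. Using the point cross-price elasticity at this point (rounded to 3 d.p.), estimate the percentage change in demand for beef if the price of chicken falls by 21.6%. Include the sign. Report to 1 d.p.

-1.6%

At P_x = 13, P_y = 33.5: Q_x = 3186.55.
∂Q_x/∂P_y = 6.9.
ε = (∂Q_x/∂P_y)(P_y/Q_x) = 6.9000 × 33.5/3186.55 ≈ 0.073.
%ΔQ_x ≈ ε × %ΔP_y = 0.073 × (-21.6%) = -1.6%.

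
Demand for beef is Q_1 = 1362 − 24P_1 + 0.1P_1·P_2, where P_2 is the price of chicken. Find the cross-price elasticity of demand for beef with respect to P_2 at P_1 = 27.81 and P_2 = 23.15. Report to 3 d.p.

At P_1 = 27.81 and P_2 = 23.15: Q_1 = 758.940.
∂Q_1/∂P_2 = 0.1P_1 = 0.1(27.81) = 2.7810.
ε = (∂Q_1/∂P_2)(P_2/Q_1) = 2.7810 × (23.15/758.940) ≈ 0.085.

0.085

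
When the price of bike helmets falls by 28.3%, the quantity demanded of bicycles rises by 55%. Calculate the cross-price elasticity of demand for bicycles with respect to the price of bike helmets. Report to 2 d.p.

ε = (%ΔQ of bicycles) / (%ΔP of bike helmets) = (55%) / (-28.3%) ≈ -1.94.
Negative cross-price elasticity: complements.

-1.94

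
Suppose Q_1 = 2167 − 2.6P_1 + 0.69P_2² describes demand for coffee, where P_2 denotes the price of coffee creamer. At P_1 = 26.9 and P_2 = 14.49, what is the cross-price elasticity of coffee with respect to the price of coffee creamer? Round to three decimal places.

0.129

At P_1 = 26.9 and P_2 = 14.49: Q_1 = 2241.932.
∂Q_1/∂P_2 = 1.38P_2 = 1.38(14.49) = 19.9962.
ε = (∂Q_1/∂P_2)(P_2/Q_1) = 19.9962 × (14.49/2241.932) ≈ 0.129.
ε > 0: substitutes.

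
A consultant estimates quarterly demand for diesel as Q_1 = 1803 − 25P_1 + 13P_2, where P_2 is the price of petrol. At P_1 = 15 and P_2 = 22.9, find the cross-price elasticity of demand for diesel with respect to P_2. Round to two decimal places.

0.17

At P_1 = 15 and P_2 = 22.9: Q_1 = 1725.7.
∂Q_1/∂P_2 = 13.
ε = (∂Q_1/∂P_2)(P_2/Q_1) = 13 × (22.9/1725.7) ≈ 0.17.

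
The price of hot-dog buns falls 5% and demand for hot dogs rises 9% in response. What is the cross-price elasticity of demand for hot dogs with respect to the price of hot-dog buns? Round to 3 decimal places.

-1.800

ε = (%ΔQ of hot dogs) / (%ΔP of hot-dog buns) = (9%) / (-5%) ≈ -1.800.
Negative cross-price elasticity: complements.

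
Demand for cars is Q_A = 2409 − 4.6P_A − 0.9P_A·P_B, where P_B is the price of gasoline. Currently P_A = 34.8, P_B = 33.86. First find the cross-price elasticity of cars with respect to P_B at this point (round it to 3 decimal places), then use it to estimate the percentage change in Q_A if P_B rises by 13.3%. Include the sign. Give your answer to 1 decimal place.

-11.9%

At P_A = 34.8, P_B = 33.86: Q_A = 1188.425.
∂Q_A/∂P_B = -0.9P_A = -31.3200.
ε = (∂Q_A/∂P_B)(P_B/Q_A) = -31.3200 × 33.86/1188.425 ≈ -0.892.
%ΔQ_A ≈ ε × %ΔP_B = -0.892 × (13.3%) = -11.9%.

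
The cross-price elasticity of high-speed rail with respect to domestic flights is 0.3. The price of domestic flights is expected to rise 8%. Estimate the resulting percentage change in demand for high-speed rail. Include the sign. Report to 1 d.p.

2.4%

%ΔQ ≈ ε × %ΔP of domestic flights = 0.3 × (8%) = 2.4%.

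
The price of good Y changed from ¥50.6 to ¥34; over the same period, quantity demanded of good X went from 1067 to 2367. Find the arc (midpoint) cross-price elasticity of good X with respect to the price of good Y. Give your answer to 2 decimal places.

-1.93

ΔQ_X = 2367 − 1067 = 1300; ΔP_Y = 34 − 50.6 = -16.6.
Midpoints: Q̄_X = 1717.0, P̄_Y = 42.30.
ε = (ΔQ_X/Q̄_X)/(ΔP_Y/P̄_Y) = (1300/1717.0)/(-16.6/42.30) ≈ -1.93.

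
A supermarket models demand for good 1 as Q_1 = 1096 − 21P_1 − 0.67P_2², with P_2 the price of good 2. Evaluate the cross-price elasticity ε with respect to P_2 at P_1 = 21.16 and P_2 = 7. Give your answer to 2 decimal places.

At P_1 = 21.16 and P_2 = 7: Q_1 = 618.81.
∂Q_1/∂P_2 = -1.34P_2 = -1.34(7) = -9.3800.
ε = (∂Q_1/∂P_2)(P_2/Q_1) = -9.3800 × (7/618.81) ≈ -0.11.

-0.11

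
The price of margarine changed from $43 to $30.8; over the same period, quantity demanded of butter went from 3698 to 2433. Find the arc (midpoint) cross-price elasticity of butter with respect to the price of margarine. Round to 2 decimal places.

1.25

ΔQ_A = 2433 − 3698 = -1265; ΔP_B = 30.8 − 43 = -12.2.
Midpoints: Q̄_A = 3065.5, P̄_B = 36.90.
ε = (ΔQ_A/Q̄_A)/(ΔP_B/P̄_B) = (-1265/3065.5)/(-12.2/36.90) ≈ 1.25.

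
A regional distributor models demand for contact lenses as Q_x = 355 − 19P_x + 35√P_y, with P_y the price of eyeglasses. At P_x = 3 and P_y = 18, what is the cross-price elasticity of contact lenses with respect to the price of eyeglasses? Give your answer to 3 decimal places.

At P_x = 3 and P_y = 18: Q_x = 446.492.
∂Q_x/∂P_y = 35/(2√P_y) = 35/(2√18) = 4.1248.
ε = (∂Q_x/∂P_y)(P_y/Q_x) = 4.1248 × (18/446.492) ≈ 0.166.

0.166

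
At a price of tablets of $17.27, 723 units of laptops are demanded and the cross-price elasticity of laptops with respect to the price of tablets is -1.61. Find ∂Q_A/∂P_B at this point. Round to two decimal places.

ε = (∂Q_A/∂P_B)·(P_B/Q_A) ⇒ ∂Q_A/∂P_B = ε·Q_A/P_B = -1.61 × 723/17.27 ≈ -67.40.

-67.40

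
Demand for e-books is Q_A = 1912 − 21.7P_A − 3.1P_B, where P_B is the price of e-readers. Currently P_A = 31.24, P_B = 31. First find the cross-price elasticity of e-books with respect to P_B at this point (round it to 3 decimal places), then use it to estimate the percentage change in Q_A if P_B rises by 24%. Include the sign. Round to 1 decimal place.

At P_A = 31.24, P_B = 31: Q_A = 1137.992.
∂Q_A/∂P_B = -3.1.
ε = (∂Q_A/∂P_B)(P_B/Q_A) = -3.1000 × 31/1137.992 ≈ -0.084.
%ΔQ_A ≈ ε × %ΔP_B = -0.084 × (24%) = -2.0%.

-2.0%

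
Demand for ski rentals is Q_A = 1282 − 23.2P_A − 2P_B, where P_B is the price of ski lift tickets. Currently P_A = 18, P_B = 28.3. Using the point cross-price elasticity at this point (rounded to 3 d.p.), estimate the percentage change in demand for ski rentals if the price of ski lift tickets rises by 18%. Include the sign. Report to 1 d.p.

-1.3%

At P_A = 18, P_B = 28.3: Q_A = 807.8.
∂Q_A/∂P_B = -2.
ε = (∂Q_A/∂P_B)(P_B/Q_A) = -2.0000 × 28.3/807.8 ≈ -0.070.
%ΔQ_A ≈ ε × %ΔP_B = -0.070 × (18%) = -1.3%.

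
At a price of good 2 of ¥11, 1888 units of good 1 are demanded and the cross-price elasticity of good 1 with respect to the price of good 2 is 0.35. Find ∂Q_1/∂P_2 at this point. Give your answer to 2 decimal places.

60.07

ε = (∂Q_1/∂P_2)·(P_2/Q_1) ⇒ ∂Q_1/∂P_2 = ε·Q_1/P_2 = 0.35 × 1888/11 ≈ 60.07.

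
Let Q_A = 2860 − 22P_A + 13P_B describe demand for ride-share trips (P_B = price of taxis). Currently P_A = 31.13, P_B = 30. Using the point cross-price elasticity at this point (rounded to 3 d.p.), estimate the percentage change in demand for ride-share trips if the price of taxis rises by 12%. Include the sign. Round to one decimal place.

At P_A = 31.13, P_B = 30: Q_A = 2565.14.
∂Q_A/∂P_B = 13.
ε = (∂Q_A/∂P_B)(P_B/Q_A) = 13.0000 × 30/2565.14 ≈ 0.152.
%ΔQ_A ≈ ε × %ΔP_B = 0.152 × (12%) = 1.8%.

1.8%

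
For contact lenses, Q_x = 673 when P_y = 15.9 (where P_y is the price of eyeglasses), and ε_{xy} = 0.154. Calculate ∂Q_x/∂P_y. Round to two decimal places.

ε = (∂Q_x/∂P_y)·(P_y/Q_x) ⇒ ∂Q_x/∂P_y = ε·Q_x/P_y = 0.154 × 673/15.9 ≈ 6.52.

6.52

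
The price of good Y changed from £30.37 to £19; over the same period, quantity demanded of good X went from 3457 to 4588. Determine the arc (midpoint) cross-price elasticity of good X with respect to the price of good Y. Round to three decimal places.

-0.610

ΔQ_X = 4588 − 3457 = 1131; ΔP_Y = 19 − 30.37 = -11.37.
Midpoints: Q̄_X = 4022.5, P̄_Y = 24.69.
ε = (ΔQ_X/Q̄_X)/(ΔP_Y/P̄_Y) = (1131/4022.5)/(-11.37/24.69) ≈ -0.610.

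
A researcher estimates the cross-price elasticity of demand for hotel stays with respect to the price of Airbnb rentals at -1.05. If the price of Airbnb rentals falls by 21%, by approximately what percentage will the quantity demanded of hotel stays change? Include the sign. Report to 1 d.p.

22.1%

%ΔQ ≈ ε × %ΔP of Airbnb rentals = -1.05 × (-21%) = 22.1%.
Demand for hotel stays rises by about 22.1%.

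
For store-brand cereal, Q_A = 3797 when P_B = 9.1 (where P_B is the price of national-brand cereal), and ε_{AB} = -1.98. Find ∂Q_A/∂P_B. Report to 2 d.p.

ε = (∂Q_A/∂P_B)·(P_B/Q_A) ⇒ ∂Q_A/∂P_B = ε·Q_A/P_B = -1.98 × 3797/9.1 ≈ -826.16.

-826.16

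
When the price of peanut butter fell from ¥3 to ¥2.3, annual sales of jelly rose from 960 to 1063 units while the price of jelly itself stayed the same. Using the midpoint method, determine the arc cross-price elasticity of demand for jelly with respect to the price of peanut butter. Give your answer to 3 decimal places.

-0.385

ΔQ_A = 1063 − 960 = 103; ΔP_B = 2.3 − 3 = -0.7.
Midpoints: Q̄_A = 1011.5, P̄_B = 2.65.
ε = (ΔQ_A/Q̄_A)/(ΔP_B/P̄_B) = (103/1011.5)/(-0.7/2.65) ≈ -0.385.
ε < 0: jelly and peanut butter are complements.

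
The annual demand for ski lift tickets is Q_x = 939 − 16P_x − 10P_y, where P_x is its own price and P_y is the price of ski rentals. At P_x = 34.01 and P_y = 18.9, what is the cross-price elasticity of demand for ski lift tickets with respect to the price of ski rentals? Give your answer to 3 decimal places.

At P_x = 34.01 and P_y = 18.9: Q_x = 205.84.
∂Q_x/∂P_y = -10.
ε = (∂Q_x/∂P_y)(P_y/Q_x) = -10 × (18.9/205.84) ≈ -0.918.

-0.918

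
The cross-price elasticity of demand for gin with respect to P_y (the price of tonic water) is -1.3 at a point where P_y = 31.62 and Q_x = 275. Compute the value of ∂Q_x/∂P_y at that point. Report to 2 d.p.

ε = (∂Q_x/∂P_y)·(P_y/Q_x) ⇒ ∂Q_x/∂P_y = ε·Q_x/P_y = -1.3 × 275/31.62 ≈ -11.31.

-11.31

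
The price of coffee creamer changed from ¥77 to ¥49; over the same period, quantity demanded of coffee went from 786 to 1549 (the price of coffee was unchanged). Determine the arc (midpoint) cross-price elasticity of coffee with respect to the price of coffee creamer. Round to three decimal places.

-1.470

ΔQ_A = 1549 − 786 = 763; ΔP_B = 49 − 77 = -28.
Midpoints: Q̄_A = 1167.5, P̄_B = 63.00.
ε = (ΔQ_A/Q̄_A)/(ΔP_B/P̄_B) = (763/1167.5)/(-28/63.00) ≈ -1.470.
ε < 0: coffee and coffee creamer are complements.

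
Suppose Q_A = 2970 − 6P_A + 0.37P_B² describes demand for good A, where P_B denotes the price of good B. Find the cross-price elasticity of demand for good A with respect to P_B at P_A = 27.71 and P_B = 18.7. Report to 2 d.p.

At P_A = 27.71 and P_B = 18.7: Q_A = 2933.125.
∂Q_A/∂P_B = 0.74P_B = 0.74(18.7) = 13.8380.
ε = (∂Q_A/∂P_B)(P_B/Q_A) = 13.8380 × (18.7/2933.125) ≈ 0.09.
ε > 0: substitutes.

0.09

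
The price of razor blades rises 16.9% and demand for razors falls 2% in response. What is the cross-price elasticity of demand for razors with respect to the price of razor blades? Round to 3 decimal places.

-0.118

ε = (%ΔQ of razors) / (%ΔP of razor blades) = (-2%) / (16.9%) ≈ -0.118.
Negative cross-price elasticity: complements.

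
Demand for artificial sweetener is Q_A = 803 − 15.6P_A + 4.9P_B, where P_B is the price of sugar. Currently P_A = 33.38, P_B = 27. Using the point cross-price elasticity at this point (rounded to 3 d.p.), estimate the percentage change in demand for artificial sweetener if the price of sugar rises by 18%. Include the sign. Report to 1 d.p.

At P_A = 33.38, P_B = 27: Q_A = 414.572.
∂Q_A/∂P_B = 4.9.
ε = (∂Q_A/∂P_B)(P_B/Q_A) = 4.9000 × 27/414.572 ≈ 0.319.
%ΔQ_A ≈ ε × %ΔP_B = 0.319 × (18%) = 5.7%.

5.7%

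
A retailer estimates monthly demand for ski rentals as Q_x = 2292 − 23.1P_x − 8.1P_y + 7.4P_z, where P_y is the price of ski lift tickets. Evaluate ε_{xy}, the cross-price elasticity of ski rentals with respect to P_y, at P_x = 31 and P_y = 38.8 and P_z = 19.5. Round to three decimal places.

At P_x = 31 and P_y = 38.8 and P_z = 19.5: Q_x = 1405.92.
∂Q_x/∂P_y = -8.1.
ε = (∂Q_x/∂P_y)(P_y/Q_x) = -8.1 × (38.8/1405.92) ≈ -0.224.
Since ε < 0, ski rentals and ski lift tickets are complements.

-0.224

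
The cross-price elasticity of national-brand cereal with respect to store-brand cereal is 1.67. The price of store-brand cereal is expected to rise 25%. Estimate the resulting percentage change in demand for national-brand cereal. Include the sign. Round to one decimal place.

41.8%

%ΔQ ≈ ε × %ΔP of store-brand cereal = 1.67 × (25%) = 41.8%.
Demand for national-brand cereal rises by about 41.8%.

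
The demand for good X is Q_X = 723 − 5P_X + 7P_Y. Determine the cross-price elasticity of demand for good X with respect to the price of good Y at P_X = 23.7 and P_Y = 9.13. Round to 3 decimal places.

At P_X = 23.7 and P_Y = 9.13: Q_X = 668.41.
∂Q_X/∂P_Y = 7.
ε = (∂Q_X/∂P_Y)(P_Y/Q_X) = 7 × (9.13/668.41) ≈ 0.096.
Since ε > 0, good X and good Y are substitutes.

0.096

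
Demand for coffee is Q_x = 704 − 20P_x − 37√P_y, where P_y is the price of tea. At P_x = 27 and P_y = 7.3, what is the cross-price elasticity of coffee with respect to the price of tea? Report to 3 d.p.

-0.781

At P_x = 27 and P_y = 7.3: Q_x = 64.032.
∂Q_x/∂P_y = -37/(2√P_y) = -37/(2√7.3) = -6.8472.
ε = (∂Q_x/∂P_y)(P_y/Q_x) = -6.8472 × (7.3/64.032) ≈ -0.781.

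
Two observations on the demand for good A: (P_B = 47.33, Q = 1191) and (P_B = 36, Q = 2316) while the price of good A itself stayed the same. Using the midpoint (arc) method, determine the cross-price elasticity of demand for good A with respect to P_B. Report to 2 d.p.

ΔQ_A = 2316 − 1191 = 1125; ΔP_B = 36 − 47.33 = -11.33.
Midpoints: Q̄_A = 1753.5, P̄_B = 41.66.
ε = (ΔQ_A/Q̄_A)/(ΔP_B/P̄_B) = (1125/1753.5)/(-11.33/41.66) ≈ -2.36.

-2.36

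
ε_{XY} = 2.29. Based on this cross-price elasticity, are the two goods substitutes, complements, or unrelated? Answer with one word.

ε = 2.29 > 0, so a higher price of good Y raises demand for good X: substitutes.

substitutes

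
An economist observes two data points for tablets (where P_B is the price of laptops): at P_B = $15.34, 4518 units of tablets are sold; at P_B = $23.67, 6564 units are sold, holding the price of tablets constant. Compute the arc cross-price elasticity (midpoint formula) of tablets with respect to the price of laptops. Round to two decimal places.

0.86

ΔQ_A = 6564 − 4518 = 2046; ΔP_B = 23.67 − 15.34 = 8.33.
Midpoints: Q̄_A = 5541.0, P̄_B = 19.51.
ε = (ΔQ_A/Q̄_A)/(ΔP_B/P̄_B) = (2046/5541.0)/(8.33/19.51) ≈ 0.86.
ε > 0: tablets and laptops are substitutes.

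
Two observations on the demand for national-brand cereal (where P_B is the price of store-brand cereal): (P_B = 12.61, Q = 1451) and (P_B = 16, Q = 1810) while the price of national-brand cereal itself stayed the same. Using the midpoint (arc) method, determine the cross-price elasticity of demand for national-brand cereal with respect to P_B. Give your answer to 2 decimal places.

0.93

ΔQ_A = 1810 − 1451 = 359; ΔP_B = 16 − 12.61 = 3.39.
Midpoints: Q̄_A = 1630.5, P̄_B = 14.30.
ε = (ΔQ_A/Q̄_A)/(ΔP_B/P̄_B) = (359/1630.5)/(3.39/14.30) ≈ 0.93.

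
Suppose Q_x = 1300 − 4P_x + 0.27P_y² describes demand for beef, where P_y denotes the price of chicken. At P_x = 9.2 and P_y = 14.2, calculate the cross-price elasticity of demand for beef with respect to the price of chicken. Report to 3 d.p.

0.083

At P_x = 9.2 and P_y = 14.2: Q_x = 1317.643.
∂Q_x/∂P_y = 0.54P_y = 0.54(14.2) = 7.6680.
ε = (∂Q_x/∂P_y)(P_y/Q_x) = 7.6680 × (14.2/1317.643) ≈ 0.083.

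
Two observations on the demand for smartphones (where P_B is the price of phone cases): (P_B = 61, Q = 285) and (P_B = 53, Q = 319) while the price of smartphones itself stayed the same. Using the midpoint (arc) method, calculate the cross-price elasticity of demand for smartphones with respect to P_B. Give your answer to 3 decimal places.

ΔQ_A = 319 − 285 = 34; ΔP_B = 53 − 61 = -8.
Midpoints: Q̄_A = 302.0, P̄_B = 57.00.
ε = (ΔQ_A/Q̄_A)/(ΔP_B/P̄_B) = (34/302.0)/(-8/57.00) ≈ -0.802.
ε < 0: smartphones and phone cases are complements.

-0.802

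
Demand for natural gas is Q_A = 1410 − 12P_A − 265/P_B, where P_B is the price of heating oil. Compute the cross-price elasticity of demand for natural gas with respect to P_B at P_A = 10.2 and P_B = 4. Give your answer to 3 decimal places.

At P_A = 10.2 and P_B = 4: Q_A = 1221.35.
∂Q_A/∂P_B = 265/P_B² = 16.5625.
ε = (∂Q_A/∂P_B)(P_B/Q_A) = 16.5625 × (4/1221.35) ≈ 0.054.

0.054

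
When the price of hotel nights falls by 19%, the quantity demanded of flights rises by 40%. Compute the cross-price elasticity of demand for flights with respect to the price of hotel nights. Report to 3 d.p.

ε = (%ΔQ of flights) / (%ΔP of hotel nights) = (40%) / (-19%) ≈ -2.105.

-2.105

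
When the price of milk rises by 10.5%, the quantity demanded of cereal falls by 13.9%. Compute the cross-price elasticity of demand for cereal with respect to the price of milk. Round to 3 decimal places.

ε = (%ΔQ of cereal) / (%ΔP of milk) = (-13.9%) / (10.5%) ≈ -1.324.

-1.324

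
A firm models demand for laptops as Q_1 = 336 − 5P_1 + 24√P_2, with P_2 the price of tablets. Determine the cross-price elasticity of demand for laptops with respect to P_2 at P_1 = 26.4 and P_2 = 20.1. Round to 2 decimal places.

At P_1 = 26.4 and P_2 = 20.1: Q_1 = 311.599.
∂Q_1/∂P_2 = 24/(2√P_2) = 24/(2√20.1) = 2.6766.
ε = (∂Q_1/∂P_2)(P_2/Q_1) = 2.6766 × (20.1/311.599) ≈ 0.17.
ε > 0: substitutes.

0.17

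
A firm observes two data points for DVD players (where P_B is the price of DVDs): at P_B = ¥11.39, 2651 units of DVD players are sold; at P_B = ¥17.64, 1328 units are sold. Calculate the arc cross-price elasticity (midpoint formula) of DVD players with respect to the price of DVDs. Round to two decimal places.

-1.54

ΔQ_A = 1328 − 2651 = -1323; ΔP_B = 17.64 − 11.39 = 6.25.
Midpoints: Q̄_A = 1989.5, P̄_B = 14.52.
ε = (ΔQ_A/Q̄_A)/(ΔP_B/P̄_B) = (-1323/1989.5)/(6.25/14.52) ≈ -1.54.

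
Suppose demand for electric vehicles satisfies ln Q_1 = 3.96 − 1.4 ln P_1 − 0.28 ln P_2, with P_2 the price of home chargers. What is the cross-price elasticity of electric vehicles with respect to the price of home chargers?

In a log-linear (constant-elasticity) demand function, the coefficient on ln P_2 is the cross-price elasticity.
ε = -0.28. Negative, so electric vehicles and home chargers are complements.

-0.28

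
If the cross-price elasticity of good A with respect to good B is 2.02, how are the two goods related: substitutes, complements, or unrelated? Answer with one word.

substitutes

ε = 2.02 > 0, so a higher price of good B raises demand for good A: substitutes.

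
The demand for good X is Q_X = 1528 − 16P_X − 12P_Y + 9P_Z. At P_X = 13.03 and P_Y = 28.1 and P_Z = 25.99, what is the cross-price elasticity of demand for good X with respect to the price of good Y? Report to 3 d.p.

-0.277

At P_X = 13.03 and P_Y = 28.1 and P_Z = 25.99: Q_X = 1216.23.
∂Q_X/∂P_Y = -12.
ε = (∂Q_X/∂P_Y)(P_Y/Q_X) = -12 × (28.1/1216.23) ≈ -0.277.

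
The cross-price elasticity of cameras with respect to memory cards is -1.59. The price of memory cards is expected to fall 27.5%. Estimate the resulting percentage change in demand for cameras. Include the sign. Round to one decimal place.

%ΔQ ≈ ε × %ΔP of memory cards = -1.59 × (-27.5%) = 43.7%.

43.7%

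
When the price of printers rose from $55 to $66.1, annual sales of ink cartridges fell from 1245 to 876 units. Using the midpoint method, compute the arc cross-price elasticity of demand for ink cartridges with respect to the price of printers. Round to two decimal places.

-1.90

ΔQ_A = 876 − 1245 = -369; ΔP_B = 66.1 − 55 = 11.1.
Midpoints: Q̄_A = 1060.5, P̄_B = 60.55.
ε = (ΔQ_A/Q̄_A)/(ΔP_B/P̄_B) = (-369/1060.5)/(11.1/60.55) ≈ -1.90.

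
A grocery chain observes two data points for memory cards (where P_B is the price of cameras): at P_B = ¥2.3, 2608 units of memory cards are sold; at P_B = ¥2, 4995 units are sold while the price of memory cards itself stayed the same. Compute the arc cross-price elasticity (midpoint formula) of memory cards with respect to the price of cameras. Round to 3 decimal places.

ΔQ_A = 4995 − 2608 = 2387; ΔP_B = 2 − 2.3 = -0.3.
Midpoints: Q̄_A = 3801.5, P̄_B = 2.15.
ε = (ΔQ_A/Q̄_A)/(ΔP_B/P̄_B) = (2387/3801.5)/(-0.3/2.15) ≈ -4.500.

-4.500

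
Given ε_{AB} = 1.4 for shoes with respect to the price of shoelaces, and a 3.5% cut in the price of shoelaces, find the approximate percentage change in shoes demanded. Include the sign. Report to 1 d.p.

%ΔQ ≈ ε × %ΔP of shoelaces = 1.4 × (-3.5%) = -4.9%.
Demand for shoes falls by about 4.9%.

-4.9%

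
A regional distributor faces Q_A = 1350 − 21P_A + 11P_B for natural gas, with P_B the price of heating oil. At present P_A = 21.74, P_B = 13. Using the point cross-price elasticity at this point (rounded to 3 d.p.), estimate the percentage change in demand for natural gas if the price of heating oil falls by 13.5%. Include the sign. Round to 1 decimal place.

At P_A = 21.74, P_B = 13: Q_A = 1036.46.
∂Q_A/∂P_B = 11.
ε = (∂Q_A/∂P_B)(P_B/Q_A) = 11.0000 × 13/1036.46 ≈ 0.138.
%ΔQ_A ≈ ε × %ΔP_B = 0.138 × (-13.5%) = -1.9%.

-1.9%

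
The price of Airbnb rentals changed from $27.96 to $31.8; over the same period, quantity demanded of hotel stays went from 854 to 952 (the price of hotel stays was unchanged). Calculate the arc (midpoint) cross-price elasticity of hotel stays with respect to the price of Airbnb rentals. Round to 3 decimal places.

ΔQ_A = 952 − 854 = 98; ΔP_B = 31.8 − 27.96 = 3.84.
Midpoints: Q̄_A = 903.0, P̄_B = 29.88.
ε = (ΔQ_A/Q̄_A)/(ΔP_B/P̄_B) = (98/903.0)/(3.84/29.88) ≈ 0.844.
ε > 0: hotel stays and Airbnb rentals are substitutes.

0.844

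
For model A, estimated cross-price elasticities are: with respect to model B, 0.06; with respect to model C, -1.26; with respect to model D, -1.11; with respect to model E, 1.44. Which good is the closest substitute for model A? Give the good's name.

model E

Substitutes have ε > 0. Among the positive values, 1.44 (model E) is largest.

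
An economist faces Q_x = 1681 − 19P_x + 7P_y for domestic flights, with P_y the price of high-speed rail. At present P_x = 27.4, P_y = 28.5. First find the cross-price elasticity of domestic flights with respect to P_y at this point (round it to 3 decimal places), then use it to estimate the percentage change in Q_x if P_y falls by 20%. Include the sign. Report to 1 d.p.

-2.9%

At P_x = 27.4, P_y = 28.5: Q_x = 1359.9.
∂Q_x/∂P_y = 7.
ε = (∂Q_x/∂P_y)(P_y/Q_x) = 7.0000 × 28.5/1359.9 ≈ 0.147.
%ΔQ_x ≈ ε × %ΔP_y = 0.147 × (-20%) = -2.9%.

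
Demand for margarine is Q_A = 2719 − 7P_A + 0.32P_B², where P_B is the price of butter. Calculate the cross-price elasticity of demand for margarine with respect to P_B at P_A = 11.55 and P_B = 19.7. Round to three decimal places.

0.090

At P_A = 11.55 and P_B = 19.7: Q_A = 2762.339.
∂Q_A/∂P_B = 0.64P_B = 0.64(19.7) = 12.6080.
ε = (∂Q_A/∂P_B)(P_B/Q_A) = 12.6080 × (19.7/2762.339) ≈ 0.090.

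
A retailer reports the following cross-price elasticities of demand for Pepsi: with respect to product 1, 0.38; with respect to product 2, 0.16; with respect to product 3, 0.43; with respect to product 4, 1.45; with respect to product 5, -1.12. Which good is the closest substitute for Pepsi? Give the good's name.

Substitutes have ε > 0. Among the positive values, 1.45 (product 4) is largest.

product 4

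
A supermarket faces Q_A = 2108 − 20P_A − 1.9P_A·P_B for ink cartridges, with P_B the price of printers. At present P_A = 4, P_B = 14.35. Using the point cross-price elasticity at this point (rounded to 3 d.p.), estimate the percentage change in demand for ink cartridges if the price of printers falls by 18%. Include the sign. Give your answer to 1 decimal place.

1.0%

At P_A = 4, P_B = 14.35: Q_A = 1918.94.
∂Q_A/∂P_B = -1.9P_A = -7.6000.
ε = (∂Q_A/∂P_B)(P_B/Q_A) = -7.6000 × 14.35/1918.94 ≈ -0.057.
%ΔQ_A ≈ ε × %ΔP_B = -0.057 × (-18%) = 1.0%.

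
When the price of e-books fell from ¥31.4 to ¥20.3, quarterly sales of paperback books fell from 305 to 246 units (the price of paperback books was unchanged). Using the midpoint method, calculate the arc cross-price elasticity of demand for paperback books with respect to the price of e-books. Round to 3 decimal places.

0.499

ΔQ_A = 246 − 305 = -59; ΔP_B = 20.3 − 31.4 = -11.1.
Midpoints: Q̄_A = 275.5, P̄_B = 25.85.
ε = (ΔQ_A/Q̄_A)/(ΔP_B/P̄_B) = (-59/275.5)/(-11.1/25.85) ≈ 0.499.
ε > 0: paperback books and e-books are substitutes.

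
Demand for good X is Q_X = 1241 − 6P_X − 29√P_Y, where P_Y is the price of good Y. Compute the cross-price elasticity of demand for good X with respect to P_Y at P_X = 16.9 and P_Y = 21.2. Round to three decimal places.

-0.066

At P_X = 16.9 and P_Y = 21.2: Q_X = 1006.074.
∂Q_X/∂P_Y = -29/(2√P_Y) = -29/(2√21.2) = -3.1492.
ε = (∂Q_X/∂P_Y)(P_Y/Q_X) = -3.1492 × (21.2/1006.074) ≈ -0.066.
ε < 0: complements.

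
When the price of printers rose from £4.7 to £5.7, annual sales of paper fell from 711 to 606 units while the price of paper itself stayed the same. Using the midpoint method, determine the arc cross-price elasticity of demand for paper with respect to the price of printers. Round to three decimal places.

-0.829

ΔQ_A = 606 − 711 = -105; ΔP_B = 5.7 − 4.7 = 1.
Midpoints: Q̄_A = 658.5, P̄_B = 5.20.
ε = (ΔQ_A/Q̄_A)/(ΔP_B/P̄_B) = (-105/658.5)/(1/5.20) ≈ -0.829.
ε < 0: paper and printers are complements.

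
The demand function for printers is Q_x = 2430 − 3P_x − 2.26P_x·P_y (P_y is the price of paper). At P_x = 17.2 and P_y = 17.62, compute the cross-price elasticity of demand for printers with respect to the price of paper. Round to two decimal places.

At P_x = 17.2 and P_y = 17.62: Q_x = 1693.475.
∂Q_x/∂P_y = -2.26P_x = -2.26(17.2) = -38.8720.
ε = (∂Q_x/∂P_y)(P_y/Q_x) = -38.8720 × (17.62/1693.475) ≈ -0.40.
ε < 0: complements.

-0.40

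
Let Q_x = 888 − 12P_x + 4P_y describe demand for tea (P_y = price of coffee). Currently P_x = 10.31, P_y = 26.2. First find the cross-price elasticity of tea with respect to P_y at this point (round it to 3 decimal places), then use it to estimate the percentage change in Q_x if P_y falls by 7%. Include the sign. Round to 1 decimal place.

At P_x = 10.31, P_y = 26.2: Q_x = 869.08.
∂Q_x/∂P_y = 4.
ε = (∂Q_x/∂P_y)(P_y/Q_x) = 4.0000 × 26.2/869.08 ≈ 0.121.
%ΔQ_x ≈ ε × %ΔP_y = 0.121 × (-7%) = -0.8%.

-0.8%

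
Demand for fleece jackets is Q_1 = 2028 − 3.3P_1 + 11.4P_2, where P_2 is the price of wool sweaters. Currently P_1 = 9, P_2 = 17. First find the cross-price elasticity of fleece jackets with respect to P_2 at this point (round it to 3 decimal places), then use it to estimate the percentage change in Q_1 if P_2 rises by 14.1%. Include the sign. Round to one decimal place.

At P_1 = 9, P_2 = 17: Q_1 = 2192.1.
∂Q_1/∂P_2 = 11.4.
ε = (∂Q_1/∂P_2)(P_2/Q_1) = 11.4000 × 17/2192.1 ≈ 0.088.
%ΔQ_1 ≈ ε × %ΔP_2 = 0.088 × (14.1%) = 1.2%.

1.2%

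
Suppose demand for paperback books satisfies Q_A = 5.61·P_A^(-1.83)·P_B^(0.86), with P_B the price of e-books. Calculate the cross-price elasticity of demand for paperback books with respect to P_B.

0.86

In a log-linear (constant-elasticity) demand function, the coefficient on the exponent of P_B is the cross-price elasticity.
ε = 0.86. Positive, so paperback books and e-books are substitutes.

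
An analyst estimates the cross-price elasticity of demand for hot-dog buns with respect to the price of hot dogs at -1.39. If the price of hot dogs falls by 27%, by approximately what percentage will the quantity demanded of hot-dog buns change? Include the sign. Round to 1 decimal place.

%ΔQ ≈ ε × %ΔP of hot dogs = -1.39 × (-27%) = 37.5%.

37.5%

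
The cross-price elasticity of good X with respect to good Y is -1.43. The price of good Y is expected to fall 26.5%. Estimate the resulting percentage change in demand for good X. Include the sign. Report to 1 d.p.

%ΔQ ≈ ε × %ΔP of good Y = -1.43 × (-26.5%) = 37.9%.
Demand for good X rises by about 37.9%.

37.9%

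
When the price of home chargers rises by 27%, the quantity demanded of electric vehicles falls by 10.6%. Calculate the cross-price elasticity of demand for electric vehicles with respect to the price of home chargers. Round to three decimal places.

ε = (%ΔQ of electric vehicles) / (%ΔP of home chargers) = (-10.6%) / (27%) ≈ -0.393.
Negative cross-price elasticity: complements.

-0.393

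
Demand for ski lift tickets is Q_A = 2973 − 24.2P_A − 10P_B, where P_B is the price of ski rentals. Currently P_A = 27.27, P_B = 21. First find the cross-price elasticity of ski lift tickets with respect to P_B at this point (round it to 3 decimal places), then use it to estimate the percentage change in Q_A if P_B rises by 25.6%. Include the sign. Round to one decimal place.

-2.6%

At P_A = 27.27, P_B = 21: Q_A = 2103.066.
∂Q_A/∂P_B = -10.
ε = (∂Q_A/∂P_B)(P_B/Q_A) = -10.0000 × 21/2103.066 ≈ -0.100.
%ΔQ_A ≈ ε × %ΔP_B = -0.100 × (25.6%) = -2.6%.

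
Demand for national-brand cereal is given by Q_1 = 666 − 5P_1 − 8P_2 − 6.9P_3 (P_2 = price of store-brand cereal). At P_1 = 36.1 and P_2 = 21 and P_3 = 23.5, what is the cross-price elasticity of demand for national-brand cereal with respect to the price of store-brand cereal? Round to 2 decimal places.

At P_1 = 36.1 and P_2 = 21 and P_3 = 23.5: Q_1 = 155.35.
∂Q_1/∂P_2 = -8.
ε = (∂Q_1/∂P_2)(P_2/Q_1) = -8 × (21/155.35) ≈ -1.08.
Since ε < 0, national-brand cereal and store-brand cereal are complements.

-1.08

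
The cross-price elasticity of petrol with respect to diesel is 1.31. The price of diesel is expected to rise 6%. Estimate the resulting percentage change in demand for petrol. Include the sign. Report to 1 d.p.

7.9%

%ΔQ ≈ ε × %ΔP of diesel = 1.31 × (6%) = 7.9%.
Demand for petrol rises by about 7.9%.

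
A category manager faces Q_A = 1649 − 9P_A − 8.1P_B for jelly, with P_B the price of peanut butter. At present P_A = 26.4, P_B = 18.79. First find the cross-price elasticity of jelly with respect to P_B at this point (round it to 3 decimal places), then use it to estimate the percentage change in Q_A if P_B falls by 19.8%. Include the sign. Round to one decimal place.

At P_A = 26.4, P_B = 18.79: Q_A = 1259.201.
∂Q_A/∂P_B = -8.1.
ε = (∂Q_A/∂P_B)(P_B/Q_A) = -8.1000 × 18.79/1259.201 ≈ -0.121.
%ΔQ_A ≈ ε × %ΔP_B = -0.121 × (-19.8%) = 2.4%.

2.4%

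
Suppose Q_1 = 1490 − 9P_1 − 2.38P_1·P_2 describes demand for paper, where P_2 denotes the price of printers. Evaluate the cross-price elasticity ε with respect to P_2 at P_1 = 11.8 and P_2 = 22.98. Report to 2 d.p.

-0.87

At P_1 = 11.8 and P_2 = 22.98: Q_1 = 738.430.
∂Q_1/∂P_2 = -2.38P_1 = -2.38(11.8) = -28.0840.
ε = (∂Q_1/∂P_2)(P_2/Q_1) = -28.0840 × (22.98/738.430) ≈ -0.87.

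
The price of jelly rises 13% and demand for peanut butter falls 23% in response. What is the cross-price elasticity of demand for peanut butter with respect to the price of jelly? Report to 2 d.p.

ε = (%ΔQ of peanut butter) / (%ΔP of jelly) = (-23%) / (13%) ≈ -1.77.
Negative cross-price elasticity: complements.

-1.77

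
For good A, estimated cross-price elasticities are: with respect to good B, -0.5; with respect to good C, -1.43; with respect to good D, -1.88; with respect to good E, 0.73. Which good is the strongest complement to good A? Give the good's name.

Complements have ε < 0. The most negative value is -1.88 (good D).

good D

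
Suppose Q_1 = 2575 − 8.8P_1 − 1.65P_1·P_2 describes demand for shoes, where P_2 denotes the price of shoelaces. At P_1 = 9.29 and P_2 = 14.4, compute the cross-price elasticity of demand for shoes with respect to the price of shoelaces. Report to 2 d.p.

-0.10

At P_1 = 9.29 and P_2 = 14.4: Q_1 = 2272.518.
∂Q_1/∂P_2 = -1.65P_1 = -1.65(9.29) = -15.3285.
ε = (∂Q_1/∂P_2)(P_2/Q_1) = -15.3285 × (14.4/2272.518) ≈ -0.10.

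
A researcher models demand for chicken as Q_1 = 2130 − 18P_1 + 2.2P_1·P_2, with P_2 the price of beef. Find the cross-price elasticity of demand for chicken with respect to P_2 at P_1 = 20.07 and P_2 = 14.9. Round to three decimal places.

At P_1 = 20.07 and P_2 = 14.9: Q_1 = 2426.635.
∂Q_1/∂P_2 = 2.2P_1 = 2.2(20.07) = 44.1540.
ε = (∂Q_1/∂P_2)(P_2/Q_1) = 44.1540 × (14.9/2426.635) ≈ 0.271.

0.271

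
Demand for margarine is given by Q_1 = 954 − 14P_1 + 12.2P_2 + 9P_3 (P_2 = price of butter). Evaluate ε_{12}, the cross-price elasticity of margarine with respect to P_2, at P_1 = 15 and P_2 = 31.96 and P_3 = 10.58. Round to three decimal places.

0.317

At P_1 = 15 and P_2 = 31.96 and P_3 = 10.58: Q_1 = 1229.132.
∂Q_1/∂P_2 = 12.2.
ε = (∂Q_1/∂P_2)(P_2/Q_1) = 12.2 × (31.96/1229.132) ≈ 0.317.
Since ε > 0, margarine and butter are substitutes.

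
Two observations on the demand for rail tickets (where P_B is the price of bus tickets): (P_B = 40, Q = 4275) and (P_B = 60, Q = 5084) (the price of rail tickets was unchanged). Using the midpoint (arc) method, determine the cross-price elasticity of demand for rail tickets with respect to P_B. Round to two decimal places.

0.43

ΔQ_A = 5084 − 4275 = 809; ΔP_B = 60 − 40 = 20.
Midpoints: Q̄_A = 4679.5, P̄_B = 50.00.
ε = (ΔQ_A/Q̄_A)/(ΔP_B/P̄_B) = (809/4679.5)/(20/50.00) ≈ 0.43.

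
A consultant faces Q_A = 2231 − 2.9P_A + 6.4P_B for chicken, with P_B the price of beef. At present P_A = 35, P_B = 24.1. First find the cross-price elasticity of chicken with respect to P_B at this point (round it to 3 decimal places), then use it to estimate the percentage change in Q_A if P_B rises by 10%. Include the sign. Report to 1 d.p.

0.7%

At P_A = 35, P_B = 24.1: Q_A = 2283.74.
∂Q_A/∂P_B = 6.4.
ε = (∂Q_A/∂P_B)(P_B/Q_A) = 6.4000 × 24.1/2283.74 ≈ 0.068.
%ΔQ_A ≈ ε × %ΔP_B = 0.068 × (10%) = 0.7%.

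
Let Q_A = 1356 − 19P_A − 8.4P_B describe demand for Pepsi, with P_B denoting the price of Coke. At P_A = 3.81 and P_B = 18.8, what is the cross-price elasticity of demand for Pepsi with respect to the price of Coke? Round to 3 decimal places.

At P_A = 3.81 and P_B = 18.8: Q_A = 1125.69.
∂Q_A/∂P_B = -8.4.
ε = (∂Q_A/∂P_B)(P_B/Q_A) = -8.4 × (18.8/1125.69) ≈ -0.140.
Since ε < 0, Pepsi and Coke are complements.

-0.140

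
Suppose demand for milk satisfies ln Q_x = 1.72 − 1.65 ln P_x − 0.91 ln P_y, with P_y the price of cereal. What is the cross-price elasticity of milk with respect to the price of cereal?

-0.91

In a log-linear (constant-elasticity) demand function, the coefficient on ln P_y is the cross-price elasticity.
ε = -0.91. Negative, so milk and cereal are complements.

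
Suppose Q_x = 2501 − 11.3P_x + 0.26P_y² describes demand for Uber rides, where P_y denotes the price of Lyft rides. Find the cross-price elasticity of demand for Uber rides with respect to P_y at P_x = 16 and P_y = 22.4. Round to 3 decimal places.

0.106

At P_x = 16 and P_y = 22.4: Q_x = 2450.658.
∂Q_x/∂P_y = 0.52P_y = 0.52(22.4) = 11.6480.
ε = (∂Q_x/∂P_y)(P_y/Q_x) = 11.6480 × (22.4/2450.658) ≈ 0.106.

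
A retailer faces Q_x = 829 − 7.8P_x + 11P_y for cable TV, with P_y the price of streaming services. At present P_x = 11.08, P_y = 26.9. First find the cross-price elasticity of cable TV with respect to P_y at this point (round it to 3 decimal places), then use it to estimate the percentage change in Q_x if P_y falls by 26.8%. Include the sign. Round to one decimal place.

At P_x = 11.08, P_y = 26.9: Q_x = 1038.476.
∂Q_x/∂P_y = 11.
ε = (∂Q_x/∂P_y)(P_y/Q_x) = 11.0000 × 26.9/1038.476 ≈ 0.285.
%ΔQ_x ≈ ε × %ΔP_y = 0.285 × (-26.8%) = -7.6%.

-7.6%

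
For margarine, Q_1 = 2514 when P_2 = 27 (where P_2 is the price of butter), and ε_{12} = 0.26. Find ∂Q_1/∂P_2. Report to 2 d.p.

24.21

ε = (∂Q_1/∂P_2)·(P_2/Q_1) ⇒ ∂Q_1/∂P_2 = ε·Q_1/P_2 = 0.26 × 2514/27 ≈ 24.21.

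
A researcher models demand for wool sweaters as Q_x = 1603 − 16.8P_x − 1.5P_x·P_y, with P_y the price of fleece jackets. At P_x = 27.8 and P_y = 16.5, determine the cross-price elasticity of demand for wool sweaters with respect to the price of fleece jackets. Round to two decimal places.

At P_x = 27.8 and P_y = 16.5: Q_x = 447.91.
∂Q_x/∂P_y = -1.5P_x = -1.5(27.8) = -41.7000.
ε = (∂Q_x/∂P_y)(P_y/Q_x) = -41.7000 × (16.5/447.91) ≈ -1.54.
ε < 0: complements.

-1.54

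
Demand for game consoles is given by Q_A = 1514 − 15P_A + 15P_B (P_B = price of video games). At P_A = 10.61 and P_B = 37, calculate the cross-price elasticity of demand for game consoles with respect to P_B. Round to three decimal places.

At P_A = 10.61 and P_B = 37: Q_A = 1909.85.
∂Q_A/∂P_B = 15.
ε = (∂Q_A/∂P_B)(P_B/Q_A) = 15 × (37/1909.85) ≈ 0.291.
Since ε > 0, game consoles and video games are substitutes.

0.291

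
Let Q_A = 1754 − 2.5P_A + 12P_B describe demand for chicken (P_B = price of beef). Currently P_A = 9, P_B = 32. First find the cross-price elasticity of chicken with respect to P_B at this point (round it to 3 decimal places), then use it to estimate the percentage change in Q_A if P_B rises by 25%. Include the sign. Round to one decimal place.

4.6%

At P_A = 9, P_B = 32: Q_A = 2115.5.
∂Q_A/∂P_B = 12.
ε = (∂Q_A/∂P_B)(P_B/Q_A) = 12.0000 × 32/2115.5 ≈ 0.182.
%ΔQ_A ≈ ε × %ΔP_B = 0.182 × (25%) = 4.6%.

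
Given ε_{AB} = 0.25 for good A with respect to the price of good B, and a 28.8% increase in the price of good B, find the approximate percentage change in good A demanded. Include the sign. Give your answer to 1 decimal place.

7.2%

%ΔQ ≈ ε × %ΔP of good B = 0.25 × (28.8%) = 7.2%.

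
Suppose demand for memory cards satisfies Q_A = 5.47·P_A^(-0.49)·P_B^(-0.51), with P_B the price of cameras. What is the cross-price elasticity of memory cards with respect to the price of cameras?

-0.51

In a log-linear (constant-elasticity) demand function, the coefficient on the exponent of P_B is the cross-price elasticity.
ε = -0.51. Negative, so memory cards and cameras are complements.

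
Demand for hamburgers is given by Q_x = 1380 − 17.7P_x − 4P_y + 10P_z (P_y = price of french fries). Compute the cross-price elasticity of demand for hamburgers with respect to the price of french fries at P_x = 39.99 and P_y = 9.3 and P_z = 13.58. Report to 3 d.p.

At P_x = 39.99 and P_y = 9.3 and P_z = 13.58: Q_x = 770.777.
∂Q_x/∂P_y = -4.
ε = (∂Q_x/∂P_y)(P_y/Q_x) = -4 × (9.3/770.777) ≈ -0.048.
Since ε < 0, hamburgers and french fries are complements.

-0.048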